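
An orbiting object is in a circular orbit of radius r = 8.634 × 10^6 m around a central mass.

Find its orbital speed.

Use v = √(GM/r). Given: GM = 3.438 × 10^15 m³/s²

For a circular orbit, gravity supplies the centripetal force, so v = √(GM / r).
v = √(3.438e+15 / 8.634e+06) m/s ≈ 1.995e+04 m/s = 19.95 km/s.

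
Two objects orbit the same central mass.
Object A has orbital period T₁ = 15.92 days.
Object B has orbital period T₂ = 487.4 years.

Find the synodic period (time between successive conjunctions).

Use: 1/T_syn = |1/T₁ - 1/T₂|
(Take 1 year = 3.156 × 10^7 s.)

Convert to SI: T₁ = 15.92 days = 1.37549e+06 s; T₂ = 487.4 years = 1.53823e+10 s.
T_syn = |T₁ · T₂ / (T₁ − T₂)|.
T_syn = |1.37549e+06 · 1.53823e+10 / (1.37549e+06 − 1.53823e+10)| s ≈ 1.376e+06 s = 15.92 days.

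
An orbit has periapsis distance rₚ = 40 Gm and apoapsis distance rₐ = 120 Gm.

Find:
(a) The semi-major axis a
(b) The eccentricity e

Convert to SI: rₚ = 40 Gm = 4e+10 m; rₐ = 120 Gm = 1.2e+11 m.
(a) a = (rₚ + rₐ) / 2 = (4e+10 + 1.2e+11) / 2 ≈ 8e+10 m = 80 Gm.
(b) e = (rₐ − rₚ) / (rₐ + rₚ) = (1.2e+11 − 4e+10) / (1.2e+11 + 4e+10) ≈ 0.5.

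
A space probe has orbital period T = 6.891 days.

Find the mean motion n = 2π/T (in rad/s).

Convert to SI: T = 6.891 days = 595382 s.
n = 2π / T.
n = 2π / 595382 s ≈ 1.055e-05 rad/s.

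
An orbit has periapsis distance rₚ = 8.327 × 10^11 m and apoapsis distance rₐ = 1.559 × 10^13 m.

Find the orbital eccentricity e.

e = (rₐ − rₚ) / (rₐ + rₚ).
e = (1.559e+13 − 8.327e+11) / (1.559e+13 + 8.327e+11) = 1.47573e+13 / 1.64227e+13 ≈ 0.8986.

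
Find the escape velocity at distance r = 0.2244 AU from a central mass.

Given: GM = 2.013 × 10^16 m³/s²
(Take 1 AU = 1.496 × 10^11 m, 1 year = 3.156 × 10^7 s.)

Convert to SI: r = 0.2244 AU = 3.35702e+10 m.
Escape velocity comes from setting total energy to zero: ½v² − GM/r = 0 ⇒ v_esc = √(2GM / r).
v_esc = √(2 · 2.013e+16 / 3.35702e+10) m/s ≈ 1095 m/s = 0.231 AU/year.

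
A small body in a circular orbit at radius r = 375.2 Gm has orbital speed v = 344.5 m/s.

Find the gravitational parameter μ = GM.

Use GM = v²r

Convert to SI: r = 375.2 Gm = 3.752e+11 m.
For a circular orbit v² = GM/r, so GM = v² · r.
GM = (344.5)² · 3.752e+11 m³/s² ≈ 4.453e+16 m³/s² = 4.453 × 10^16 m³/s².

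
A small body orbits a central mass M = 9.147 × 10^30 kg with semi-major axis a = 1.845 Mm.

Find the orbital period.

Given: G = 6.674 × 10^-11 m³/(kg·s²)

Convert to SI: a = 1.845 Mm = 1.845e+06 m.
GM = G · M = 6.674e-11 · 9.147e+30 = 6.10471e+20 m³/s².
Kepler's third law: T = 2π √(a³ / GM).
Substituting a = 1.845e+06 m and GM = 6.10471e+20 m³/s²:
T = 2π √((1.845e+06)³ / 6.10471e+20) s
T ≈ 0.6373 s = 0.6373 seconds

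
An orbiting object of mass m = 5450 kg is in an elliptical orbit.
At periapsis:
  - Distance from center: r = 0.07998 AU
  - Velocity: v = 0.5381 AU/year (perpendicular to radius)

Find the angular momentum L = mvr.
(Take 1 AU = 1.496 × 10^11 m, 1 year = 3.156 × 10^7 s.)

Convert to SI: r = 0.07998 AU = 1.1965e+10 m; v = 0.5381 AU/year = 2550.69 m/s.
Since v is perpendicular to r, L = m · v · r.
L = 5450 · 2550.69 · 1.1965e+10 kg·m²/s ≈ 1.663e+17 kg·m²/s.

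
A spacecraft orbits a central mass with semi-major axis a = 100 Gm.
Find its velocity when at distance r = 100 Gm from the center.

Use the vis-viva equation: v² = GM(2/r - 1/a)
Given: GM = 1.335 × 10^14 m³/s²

Convert to SI: a = 100 Gm = 1e+11 m; r = 100 Gm = 1e+11 m.
Vis-viva: v = √(GM · (2/r − 1/a)).
2/r − 1/a = 2/1e+11 − 1/1e+11 = 1e-11 m⁻¹.
v = √(1.335e+14 · 1e-11) m/s ≈ 36.54 m/s = 36.54 m/s.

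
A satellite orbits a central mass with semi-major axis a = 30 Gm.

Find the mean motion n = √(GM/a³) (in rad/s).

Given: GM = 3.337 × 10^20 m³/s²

Convert to SI: a = 30 Gm = 3e+10 m.
n = √(GM / a³).
n = √(3.337e+20 / (3e+10)³) rad/s ≈ 3.516e-06 rad/s.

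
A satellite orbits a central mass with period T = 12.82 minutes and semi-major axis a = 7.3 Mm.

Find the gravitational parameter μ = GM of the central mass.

Convert to SI: T = 12.82 minutes = 769.2 s; a = 7.3 Mm = 7.3e+06 m.
GM = 4π² · a³ / T².
GM = 4π² · (7.3e+06)³ / (769.2)² m³/s² ≈ 2.596e+16 m³/s² = 2.596 × 10^16 m³/s².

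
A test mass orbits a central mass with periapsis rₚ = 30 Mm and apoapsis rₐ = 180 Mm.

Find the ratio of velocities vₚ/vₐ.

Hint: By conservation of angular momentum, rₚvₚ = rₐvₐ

Convert to SI: rₚ = 30 Mm = 3e+07 m; rₐ = 180 Mm = 1.8e+08 m.
Conservation of angular momentum gives rₚvₚ = rₐvₐ, so vₚ/vₐ = rₐ/rₚ.
vₚ/vₐ = 1.8e+08 / 3e+07 ≈ 6.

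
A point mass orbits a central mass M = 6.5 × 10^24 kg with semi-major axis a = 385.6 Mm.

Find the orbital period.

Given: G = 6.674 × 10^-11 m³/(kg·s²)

Convert to SI: a = 385.6 Mm = 3.856e+08 m.
GM = G · M = 6.674e-11 · 6.5e+24 = 4.3381e+14 m³/s².
Kepler's third law: T = 2π √(a³ / GM).
Substituting a = 3.856e+08 m and GM = 4.3381e+14 m³/s²:
T = 2π √((3.856e+08)³ / 4.3381e+14) s
T ≈ 2.284e+06 s = 26.44 days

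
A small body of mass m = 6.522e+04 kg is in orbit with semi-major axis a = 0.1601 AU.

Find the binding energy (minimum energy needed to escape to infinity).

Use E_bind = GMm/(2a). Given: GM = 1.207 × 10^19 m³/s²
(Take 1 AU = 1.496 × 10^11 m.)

Convert to SI: a = 0.1601 AU = 2.3951e+10 m.
Total orbital energy is E = −GMm/(2a); binding energy is E_bind = −E = GMm/(2a).
E_bind = 1.207e+19 · 6.522e+04 / (2 · 2.3951e+10) J ≈ 1.643e+13 J = 16.43 TJ.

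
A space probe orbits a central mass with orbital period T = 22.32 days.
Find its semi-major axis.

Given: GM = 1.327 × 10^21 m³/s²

Convert to SI: T = 22.32 days = 1.92845e+06 s.
Invert Kepler's third law: a = (GM · T² / (4π²))^(1/3).
Substituting T = 1.92845e+06 s and GM = 1.327e+21 m³/s²:
a = (1.327e+21 · (1.92845e+06)² / (4π²))^(1/3) m
a ≈ 5e+10 m = 50 Gm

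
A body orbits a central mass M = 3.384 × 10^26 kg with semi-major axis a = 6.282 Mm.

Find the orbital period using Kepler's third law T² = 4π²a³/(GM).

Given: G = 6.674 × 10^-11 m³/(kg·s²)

Convert to SI: a = 6.282 Mm = 6.282e+06 m.
GM = G · M = 6.674e-11 · 3.384e+26 = 2.25848e+16 m³/s².
Kepler's third law: T = 2π √(a³ / GM).
Substituting a = 6.282e+06 m and GM = 2.25848e+16 m³/s²:
T = 2π √((6.282e+06)³ / 2.25848e+16) s
T ≈ 658.3 s = 10.97 minutes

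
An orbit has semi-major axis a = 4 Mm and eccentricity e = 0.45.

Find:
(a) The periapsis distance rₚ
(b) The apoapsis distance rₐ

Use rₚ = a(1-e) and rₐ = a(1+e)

Convert to SI: a = 4 Mm = 4e+06 m.
(a) rₚ = a(1 − e) = 4e+06 · (1 − 0.45) = 4e+06 · 0.55 ≈ 2.2e+06 m = 2.2 Mm.
(b) rₐ = a(1 + e) = 4e+06 · (1 + 0.45) = 4e+06 · 1.45 ≈ 5.8e+06 m = 5.8 Mm.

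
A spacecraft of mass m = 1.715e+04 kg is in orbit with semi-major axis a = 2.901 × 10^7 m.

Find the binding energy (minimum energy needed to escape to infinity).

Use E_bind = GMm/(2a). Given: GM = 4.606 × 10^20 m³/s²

Total orbital energy is E = −GMm/(2a); binding energy is E_bind = −E = GMm/(2a).
E_bind = 4.606e+20 · 1.715e+04 / (2 · 2.901e+07) J ≈ 1.361e+17 J = 136.1 PJ.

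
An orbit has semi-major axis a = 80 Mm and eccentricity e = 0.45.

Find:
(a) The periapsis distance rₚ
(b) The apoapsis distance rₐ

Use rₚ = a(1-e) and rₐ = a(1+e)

Convert to SI: a = 80 Mm = 8e+07 m.
(a) rₚ = a(1 − e) = 8e+07 · (1 − 0.45) = 8e+07 · 0.55 ≈ 4.4e+07 m = 44 Mm.
(b) rₐ = a(1 + e) = 8e+07 · (1 + 0.45) = 8e+07 · 1.45 ≈ 1.16e+08 m = 116 Mm.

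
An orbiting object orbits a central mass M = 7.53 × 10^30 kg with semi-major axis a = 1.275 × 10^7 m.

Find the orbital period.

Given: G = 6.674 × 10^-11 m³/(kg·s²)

GM = G · M = 6.674e-11 · 7.53e+30 = 5.02552e+20 m³/s².
Kepler's third law: T = 2π √(a³ / GM).
Substituting a = 1.275e+07 m and GM = 5.02552e+20 m³/s²:
T = 2π √((1.275e+07)³ / 5.02552e+20) s
T ≈ 12.76 s = 12.76 seconds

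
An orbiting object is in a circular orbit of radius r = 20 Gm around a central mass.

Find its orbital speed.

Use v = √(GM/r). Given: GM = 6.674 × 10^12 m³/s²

Convert to SI: r = 20 Gm = 2e+10 m.
For a circular orbit, gravity supplies the centripetal force, so v = √(GM / r).
v = √(6.674e+12 / 2e+10) m/s ≈ 18.27 m/s = 18.27 m/s.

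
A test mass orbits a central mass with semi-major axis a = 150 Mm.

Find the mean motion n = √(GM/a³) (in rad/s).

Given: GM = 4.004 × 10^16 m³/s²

Convert to SI: a = 150 Mm = 1.5e+08 m.
n = √(GM / a³).
n = √(4.004e+16 / (1.5e+08)³) rad/s ≈ 0.0001089 rad/s.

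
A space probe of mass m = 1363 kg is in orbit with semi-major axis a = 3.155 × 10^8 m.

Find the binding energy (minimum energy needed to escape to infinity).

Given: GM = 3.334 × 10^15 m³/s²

Total orbital energy is E = −GMm/(2a); binding energy is E_bind = −E = GMm/(2a).
E_bind = 3.334e+15 · 1363 / (2 · 3.155e+08) J ≈ 7.202e+09 J = 7.202 GJ.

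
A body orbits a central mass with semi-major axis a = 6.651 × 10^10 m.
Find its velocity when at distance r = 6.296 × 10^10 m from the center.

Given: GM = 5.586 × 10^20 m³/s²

Vis-viva: v = √(GM · (2/r − 1/a)).
2/r − 1/a = 2/6.296e+10 − 1/6.651e+10 = 1.67309e-11 m⁻¹.
v = √(5.586e+20 · 1.67309e-11) m/s ≈ 9.667e+04 m/s = 96.67 km/s.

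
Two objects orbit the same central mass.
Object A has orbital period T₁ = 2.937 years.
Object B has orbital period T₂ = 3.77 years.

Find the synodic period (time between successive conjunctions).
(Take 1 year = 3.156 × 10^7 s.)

Convert to SI: T₁ = 2.937 years = 9.26917e+07 s; T₂ = 3.77 years = 1.18981e+08 s.
T_syn = |T₁ · T₂ / (T₁ − T₂)|.
T_syn = |9.26917e+07 · 1.18981e+08 / (9.26917e+07 − 1.18981e+08)| s ≈ 4.195e+08 s = 13.29 years.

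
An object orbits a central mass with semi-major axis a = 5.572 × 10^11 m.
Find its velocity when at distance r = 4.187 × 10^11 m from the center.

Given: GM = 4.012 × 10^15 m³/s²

Vis-viva: v = √(GM · (2/r − 1/a)).
2/r − 1/a = 2/4.187e+11 − 1/5.572e+11 = 2.982e-12 m⁻¹.
v = √(4.012e+15 · 2.982e-12) m/s ≈ 109.4 m/s = 109.4 m/s.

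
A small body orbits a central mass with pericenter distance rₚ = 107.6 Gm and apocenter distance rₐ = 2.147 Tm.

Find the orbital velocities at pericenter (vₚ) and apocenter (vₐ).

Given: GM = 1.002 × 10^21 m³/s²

Convert to SI: rₚ = 107.6 Gm = 1.076e+11 m; rₐ = 2.147 Tm = 2.147e+12 m.
Use the vis-viva equation v² = GM(2/r − 1/a) with a = (rₚ + rₐ)/2 = (1.076e+11 + 2.147e+12)/2 = 1.1273e+12 m.
vₚ = √(GM · (2/rₚ − 1/a)) = √(1.002e+21 · (2/1.076e+11 − 1/1.1273e+12)) m/s ≈ 1.332e+05 m/s = 133.2 km/s.
vₐ = √(GM · (2/rₐ − 1/a)) = √(1.002e+21 · (2/2.147e+12 − 1/1.1273e+12)) m/s ≈ 6674 m/s = 6.674 km/s.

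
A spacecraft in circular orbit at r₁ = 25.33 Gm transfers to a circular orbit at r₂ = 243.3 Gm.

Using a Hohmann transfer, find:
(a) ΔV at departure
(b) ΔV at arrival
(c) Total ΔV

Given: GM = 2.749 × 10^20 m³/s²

Convert to SI: r₁ = 25.33 Gm = 2.533e+10 m; r₂ = 243.3 Gm = 2.433e+11 m.
Transfer semi-major axis: a_t = (r₁ + r₂)/2 = (2.533e+10 + 2.433e+11)/2 = 1.34315e+11 m.
Circular speeds: v₁ = √(GM/r₁) = 104177 m/s, v₂ = √(GM/r₂) = 33613.7 m/s.
Transfer speeds (vis-viva v² = GM(2/r − 1/a_t)): v₁ᵗ = 140210 m/s, v₂ᵗ = 14597.3 m/s.
(a) ΔV₁ = |v₁ᵗ − v₁| ≈ 3.603e+04 m/s = 36.03 km/s.
(b) ΔV₂ = |v₂ − v₂ᵗ| ≈ 1.902e+04 m/s = 19.02 km/s.
(c) ΔV_total = ΔV₁ + ΔV₂ ≈ 5.505e+04 m/s = 55.05 km/s.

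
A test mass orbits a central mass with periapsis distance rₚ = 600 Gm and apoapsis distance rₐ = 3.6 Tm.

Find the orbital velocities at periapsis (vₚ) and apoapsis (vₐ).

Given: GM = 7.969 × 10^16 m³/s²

Convert to SI: rₚ = 600 Gm = 6e+11 m; rₐ = 3.6 Tm = 3.6e+12 m.
Use the vis-viva equation v² = GM(2/r − 1/a) with a = (rₚ + rₐ)/2 = (6e+11 + 3.6e+12)/2 = 2.1e+12 m.
vₚ = √(GM · (2/rₚ − 1/a)) = √(7.969e+16 · (2/6e+11 − 1/2.1e+12)) m/s ≈ 477.2 m/s = 477.2 m/s.
vₐ = √(GM · (2/rₐ − 1/a)) = √(7.969e+16 · (2/3.6e+12 − 1/2.1e+12)) m/s ≈ 79.53 m/s = 79.53 m/s.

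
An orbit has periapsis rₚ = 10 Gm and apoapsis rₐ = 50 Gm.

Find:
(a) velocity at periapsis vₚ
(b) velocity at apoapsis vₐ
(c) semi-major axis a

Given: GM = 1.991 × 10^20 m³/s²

Convert to SI: rₚ = 10 Gm = 1e+10 m; rₐ = 50 Gm = 5e+10 m.
(a) With a = (rₚ + rₐ)/2 = 3e+10 m, vₚ = √(GM (2/rₚ − 1/a)) = √(1.991e+20 · (2/1e+10 − 1/3e+10)) m/s ≈ 1.822e+05 m/s
(b) With a = (rₚ + rₐ)/2 = 3e+10 m, vₐ = √(GM (2/rₐ − 1/a)) = √(1.991e+20 · (2/5e+10 − 1/3e+10)) m/s ≈ 3.643e+04 m/s
(c) a = (rₚ + rₐ)/2 = (1e+10 + 5e+10)/2 ≈ 3e+10 m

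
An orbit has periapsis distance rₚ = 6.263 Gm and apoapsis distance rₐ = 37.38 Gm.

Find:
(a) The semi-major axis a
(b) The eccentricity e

Convert to SI: rₚ = 6.263 Gm = 6.263e+09 m; rₐ = 37.38 Gm = 3.738e+10 m.
(a) a = (rₚ + rₐ) / 2 = (6.263e+09 + 3.738e+10) / 2 ≈ 2.182e+10 m = 21.82 Gm.
(b) e = (rₐ − rₚ) / (rₐ + rₚ) = (3.738e+10 − 6.263e+09) / (3.738e+10 + 6.263e+09) ≈ 0.713.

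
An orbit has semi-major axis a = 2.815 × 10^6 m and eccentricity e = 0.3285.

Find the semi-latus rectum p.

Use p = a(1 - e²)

p = a (1 − e²).
p = 2.815e+06 · (1 − (0.3285)²) = 2.815e+06 · 0.892088 ≈ 2.511e+06 m = 2.511 × 10^6 m.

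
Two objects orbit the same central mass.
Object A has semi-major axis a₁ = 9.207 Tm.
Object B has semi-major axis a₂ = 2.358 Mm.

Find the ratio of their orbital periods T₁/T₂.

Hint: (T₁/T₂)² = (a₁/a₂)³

Convert to SI: a₁ = 9.207 Tm = 9.207e+12 m; a₂ = 2.358 Mm = 2.358e+06 m.
From Kepler's third law, (T₁/T₂)² = (a₁/a₂)³, so T₁/T₂ = (a₁/a₂)^(3/2).
a₁/a₂ = 9.207e+12 / 2.358e+06 = 3.90458e+06.
T₁/T₂ = (3.90458e+06)^(3/2) ≈ 7.715e+09.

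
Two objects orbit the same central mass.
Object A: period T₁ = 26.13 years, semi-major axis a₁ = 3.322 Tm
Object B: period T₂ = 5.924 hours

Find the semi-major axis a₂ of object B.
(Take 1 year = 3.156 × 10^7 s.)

Convert to SI: T₁ = 26.13 years = 8.24663e+08 s; a₁ = 3.322 Tm = 3.322e+12 m; T₂ = 5.924 hours = 21326.4 s.
Kepler's third law: (T₁/T₂)² = (a₁/a₂)³ ⇒ a₂ = a₁ · (T₂/T₁)^(2/3).
T₂/T₁ = 21326.4 / 8.24663e+08 = 2.58608e-05.
a₂ = 3.322e+12 · (2.58608e-05)^(2/3) m ≈ 2.905e+09 m = 2.905 Gm.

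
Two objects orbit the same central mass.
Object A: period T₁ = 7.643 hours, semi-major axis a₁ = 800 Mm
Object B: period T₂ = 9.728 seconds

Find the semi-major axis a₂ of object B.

Convert to SI: T₁ = 7.643 hours = 27514.8 s; a₁ = 800 Mm = 8e+08 m.
Kepler's third law: (T₁/T₂)² = (a₁/a₂)³ ⇒ a₂ = a₁ · (T₂/T₁)^(2/3).
T₂/T₁ = 9.728 / 27514.8 = 0.000353555.
a₂ = 8e+08 · (0.000353555)^(2/3) m ≈ 4e+06 m = 4 Mm.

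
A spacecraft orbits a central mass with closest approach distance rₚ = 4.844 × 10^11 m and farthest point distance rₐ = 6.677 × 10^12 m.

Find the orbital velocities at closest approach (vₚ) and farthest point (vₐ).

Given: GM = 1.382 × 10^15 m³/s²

Use the vis-viva equation v² = GM(2/r − 1/a) with a = (rₚ + rₐ)/2 = (4.844e+11 + 6.677e+12)/2 = 3.5807e+12 m.
vₚ = √(GM · (2/rₚ − 1/a)) = √(1.382e+15 · (2/4.844e+11 − 1/3.5807e+12)) m/s ≈ 72.94 m/s = 72.94 m/s.
vₐ = √(GM · (2/rₐ − 1/a)) = √(1.382e+15 · (2/6.677e+12 − 1/3.5807e+12)) m/s ≈ 5.292 m/s = 5.292 m/s.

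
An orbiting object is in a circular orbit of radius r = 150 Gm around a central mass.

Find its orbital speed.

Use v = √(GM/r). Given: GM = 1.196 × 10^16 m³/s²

Convert to SI: r = 150 Gm = 1.5e+11 m.
For a circular orbit, gravity supplies the centripetal force, so v = √(GM / r).
v = √(1.196e+16 / 1.5e+11) m/s ≈ 282.4 m/s = 282.4 m/s.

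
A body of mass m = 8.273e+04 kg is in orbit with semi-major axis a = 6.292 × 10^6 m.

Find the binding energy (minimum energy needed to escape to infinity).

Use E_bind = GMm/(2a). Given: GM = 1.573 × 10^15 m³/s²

Total orbital energy is E = −GMm/(2a); binding energy is E_bind = −E = GMm/(2a).
E_bind = 1.573e+15 · 8.273e+04 / (2 · 6.292e+06) J ≈ 1.034e+13 J = 10.34 TJ.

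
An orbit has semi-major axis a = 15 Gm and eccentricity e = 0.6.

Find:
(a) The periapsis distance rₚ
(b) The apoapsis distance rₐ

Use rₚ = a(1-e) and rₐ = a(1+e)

Convert to SI: a = 15 Gm = 1.5e+10 m.
(a) rₚ = a(1 − e) = 1.5e+10 · (1 − 0.6) = 1.5e+10 · 0.4 ≈ 6e+09 m = 6 Gm.
(b) rₐ = a(1 + e) = 1.5e+10 · (1 + 0.6) = 1.5e+10 · 1.6 ≈ 2.4e+10 m = 24 Gm.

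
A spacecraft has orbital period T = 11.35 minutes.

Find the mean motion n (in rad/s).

Convert to SI: T = 11.35 minutes = 681 s.
n = 2π / T.
n = 2π / 681 s ≈ 0.009226 rad/s.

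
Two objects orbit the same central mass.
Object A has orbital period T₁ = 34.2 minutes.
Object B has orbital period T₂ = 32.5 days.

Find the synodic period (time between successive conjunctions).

Convert to SI: T₁ = 34.2 minutes = 2052 s; T₂ = 32.5 days = 2.808e+06 s.
T_syn = |T₁ · T₂ / (T₁ − T₂)|.
T_syn = |2052 · 2.808e+06 / (2052 − 2.808e+06)| s ≈ 2054 s = 34.23 minutes.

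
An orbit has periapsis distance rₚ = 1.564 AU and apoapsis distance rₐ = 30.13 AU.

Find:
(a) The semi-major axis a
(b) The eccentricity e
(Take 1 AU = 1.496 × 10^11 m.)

Convert to SI: rₚ = 1.564 AU = 2.33974e+11 m; rₐ = 30.13 AU = 4.50745e+12 m.
(a) a = (rₚ + rₐ) / 2 = (2.33974e+11 + 4.50745e+12) / 2 ≈ 2.371e+12 m = 15.85 AU.
(b) e = (rₐ − rₚ) / (rₐ + rₚ) = (4.50745e+12 − 2.33974e+11) / (4.50745e+12 + 2.33974e+11) ≈ 0.9013.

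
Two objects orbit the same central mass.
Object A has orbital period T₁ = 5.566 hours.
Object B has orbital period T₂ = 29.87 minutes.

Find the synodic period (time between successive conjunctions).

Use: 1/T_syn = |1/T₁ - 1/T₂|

Convert to SI: T₁ = 5.566 hours = 20037.6 s; T₂ = 29.87 minutes = 1792.2 s.
T_syn = |T₁ · T₂ / (T₁ − T₂)|.
T_syn = |20037.6 · 1792.2 / (20037.6 − 1792.2)| s ≈ 1968 s = 32.8 minutes.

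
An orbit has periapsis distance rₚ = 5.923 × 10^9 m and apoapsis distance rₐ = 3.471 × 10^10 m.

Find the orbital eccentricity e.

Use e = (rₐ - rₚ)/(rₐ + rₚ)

e = (rₐ − rₚ) / (rₐ + rₚ).
e = (3.471e+10 − 5.923e+09) / (3.471e+10 + 5.923e+09) = 2.8787e+10 / 4.0633e+10 ≈ 0.7085.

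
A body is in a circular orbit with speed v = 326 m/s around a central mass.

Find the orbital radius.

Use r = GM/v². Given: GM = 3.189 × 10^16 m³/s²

For a circular orbit, v² = GM / r, so r = GM / v².
r = 3.189e+16 / (326)² m ≈ 3.001e+11 m = 300.1 Gm.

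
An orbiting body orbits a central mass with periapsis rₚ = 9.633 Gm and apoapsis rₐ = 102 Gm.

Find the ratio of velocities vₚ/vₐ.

Convert to SI: rₚ = 9.633 Gm = 9.633e+09 m; rₐ = 102 Gm = 1.02e+11 m.
Conservation of angular momentum gives rₚvₚ = rₐvₐ, so vₚ/vₐ = rₐ/rₚ.
vₚ/vₐ = 1.02e+11 / 9.633e+09 ≈ 10.59.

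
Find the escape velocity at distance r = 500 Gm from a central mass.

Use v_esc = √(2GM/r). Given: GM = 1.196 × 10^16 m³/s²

Convert to SI: r = 500 Gm = 5e+11 m.
Escape velocity comes from setting total energy to zero: ½v² − GM/r = 0 ⇒ v_esc = √(2GM / r).
v_esc = √(2 · 1.196e+16 / 5e+11) m/s ≈ 218.7 m/s = 218.7 m/s.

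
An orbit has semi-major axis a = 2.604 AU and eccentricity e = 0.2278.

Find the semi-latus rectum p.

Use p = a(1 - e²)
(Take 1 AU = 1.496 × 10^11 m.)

Convert to SI: a = 2.604 AU = 3.89558e+11 m.
p = a (1 − e²).
p = 3.89558e+11 · (1 − (0.2278)²) = 3.89558e+11 · 0.948107 ≈ 3.693e+11 m = 2.469 AU.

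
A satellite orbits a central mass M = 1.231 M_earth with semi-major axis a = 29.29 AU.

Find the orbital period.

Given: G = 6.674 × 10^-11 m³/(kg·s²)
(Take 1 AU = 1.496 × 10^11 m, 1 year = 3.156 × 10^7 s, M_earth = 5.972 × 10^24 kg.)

Convert to SI: a = 29.29 AU = 4.38178e+12 m; M = 1.231 M_earth = 7.35153e+24 kg.
GM = G · M = 6.674e-11 · 7.35153e+24 = 4.90641e+14 m³/s².
Kepler's third law: T = 2π √(a³ / GM).
Substituting a = 4.38178e+12 m and GM = 4.90641e+14 m³/s²:
T = 2π √((4.38178e+12)³ / 4.90641e+14) s
T ≈ 2.602e+12 s = 8.244e+04 years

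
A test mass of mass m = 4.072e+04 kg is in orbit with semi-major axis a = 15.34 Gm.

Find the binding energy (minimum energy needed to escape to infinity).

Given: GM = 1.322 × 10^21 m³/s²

Convert to SI: a = 15.34 Gm = 1.534e+10 m.
Total orbital energy is E = −GMm/(2a); binding energy is E_bind = −E = GMm/(2a).
E_bind = 1.322e+21 · 4.072e+04 / (2 · 1.534e+10) J ≈ 1.755e+15 J = 1.755 PJ.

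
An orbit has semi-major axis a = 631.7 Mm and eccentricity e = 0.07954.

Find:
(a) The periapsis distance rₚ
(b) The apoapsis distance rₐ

Convert to SI: a = 631.7 Mm = 6.317e+08 m.
(a) rₚ = a(1 − e) = 6.317e+08 · (1 − 0.07954) = 6.317e+08 · 0.92046 ≈ 5.815e+08 m = 581.5 Mm.
(b) rₐ = a(1 + e) = 6.317e+08 · (1 + 0.07954) = 6.317e+08 · 1.07954 ≈ 6.819e+08 m = 681.9 Mm.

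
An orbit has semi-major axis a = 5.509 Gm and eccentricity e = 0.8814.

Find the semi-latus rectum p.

Convert to SI: a = 5.509 Gm = 5.509e+09 m.
p = a (1 − e²).
p = 5.509e+09 · (1 − (0.8814)²) = 5.509e+09 · 0.223134 ≈ 1.229e+09 m = 1.229 Gm.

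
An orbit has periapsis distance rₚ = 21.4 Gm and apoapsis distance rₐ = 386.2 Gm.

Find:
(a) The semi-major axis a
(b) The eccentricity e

Convert to SI: rₚ = 21.4 Gm = 2.14e+10 m; rₐ = 386.2 Gm = 3.862e+11 m.
(a) a = (rₚ + rₐ) / 2 = (2.14e+10 + 3.862e+11) / 2 ≈ 2.038e+11 m = 203.8 Gm.
(b) e = (rₐ − rₚ) / (rₐ + rₚ) = (3.862e+11 − 2.14e+10) / (3.862e+11 + 2.14e+10) ≈ 0.895.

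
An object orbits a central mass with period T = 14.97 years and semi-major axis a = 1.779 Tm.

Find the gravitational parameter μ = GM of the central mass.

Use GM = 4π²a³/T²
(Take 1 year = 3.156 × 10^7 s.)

Convert to SI: T = 14.97 years = 4.72453e+08 s; a = 1.779 Tm = 1.779e+12 m.
GM = 4π² · a³ / T².
GM = 4π² · (1.779e+12)³ / (4.72453e+08)² m³/s² ≈ 9.958e+20 m³/s² = 9.958 × 10^20 m³/s².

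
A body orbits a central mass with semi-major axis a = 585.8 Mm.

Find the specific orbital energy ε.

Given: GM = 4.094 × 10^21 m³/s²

Convert to SI: a = 585.8 Mm = 5.858e+08 m.
ε = −GM / (2a).
ε = −4.094e+21 / (2 · 5.858e+08) J/kg ≈ -3.494e+12 J/kg = -3494 GJ/kg.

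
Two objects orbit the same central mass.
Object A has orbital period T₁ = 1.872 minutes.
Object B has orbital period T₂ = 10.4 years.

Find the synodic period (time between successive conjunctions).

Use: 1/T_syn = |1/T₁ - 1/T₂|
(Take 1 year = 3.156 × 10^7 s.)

Convert to SI: T₁ = 1.872 minutes = 112.32 s; T₂ = 10.4 years = 3.28224e+08 s.
T_syn = |T₁ · T₂ / (T₁ − T₂)|.
T_syn = |112.32 · 3.28224e+08 / (112.32 − 3.28224e+08)| s ≈ 112.3 s = 1.872 minutes.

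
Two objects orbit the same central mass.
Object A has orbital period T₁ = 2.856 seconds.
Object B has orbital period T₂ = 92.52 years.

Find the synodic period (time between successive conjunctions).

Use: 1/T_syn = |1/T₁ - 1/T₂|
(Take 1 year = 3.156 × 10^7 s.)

Convert to SI: T₂ = 92.52 years = 2.91993e+09 s.
T_syn = |T₁ · T₂ / (T₁ − T₂)|.
T_syn = |2.856 · 2.91993e+09 / (2.856 − 2.91993e+09)| s ≈ 2.856 s = 2.856 seconds.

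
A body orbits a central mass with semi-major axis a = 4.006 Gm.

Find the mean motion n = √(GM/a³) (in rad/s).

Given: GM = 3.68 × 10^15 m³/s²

Convert to SI: a = 4.006 Gm = 4.006e+09 m.
n = √(GM / a³).
n = √(3.68e+15 / (4.006e+09)³) rad/s ≈ 2.393e-07 rad/s.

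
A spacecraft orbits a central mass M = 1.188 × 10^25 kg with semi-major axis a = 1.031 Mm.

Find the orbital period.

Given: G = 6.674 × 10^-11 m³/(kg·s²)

Convert to SI: a = 1.031 Mm = 1.031e+06 m.
GM = G · M = 6.674e-11 · 1.188e+25 = 7.92871e+14 m³/s².
Kepler's third law: T = 2π √(a³ / GM).
Substituting a = 1.031e+06 m and GM = 7.92871e+14 m³/s²:
T = 2π √((1.031e+06)³ / 7.92871e+14) s
T ≈ 233.6 s = 3.893 minutes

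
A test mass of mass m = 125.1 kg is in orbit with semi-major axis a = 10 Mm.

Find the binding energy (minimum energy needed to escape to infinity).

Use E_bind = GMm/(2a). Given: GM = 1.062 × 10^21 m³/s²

Convert to SI: a = 10 Mm = 1e+07 m.
Total orbital energy is E = −GMm/(2a); binding energy is E_bind = −E = GMm/(2a).
E_bind = 1.062e+21 · 125.1 / (2 · 1e+07) J ≈ 6.643e+15 J = 6.643 PJ.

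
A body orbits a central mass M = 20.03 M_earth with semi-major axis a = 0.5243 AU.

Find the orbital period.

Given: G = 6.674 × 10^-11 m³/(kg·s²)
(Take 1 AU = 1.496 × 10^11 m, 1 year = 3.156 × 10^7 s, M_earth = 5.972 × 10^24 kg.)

Convert to SI: a = 0.5243 AU = 7.84353e+10 m; M = 20.03 M_earth = 1.19619e+26 kg.
GM = G · M = 6.674e-11 · 1.19619e+26 = 7.98338e+15 m³/s².
Kepler's third law: T = 2π √(a³ / GM).
Substituting a = 7.84353e+10 m and GM = 7.98338e+15 m³/s²:
T = 2π √((7.84353e+10)³ / 7.98338e+15) s
T ≈ 1.545e+09 s = 48.95 years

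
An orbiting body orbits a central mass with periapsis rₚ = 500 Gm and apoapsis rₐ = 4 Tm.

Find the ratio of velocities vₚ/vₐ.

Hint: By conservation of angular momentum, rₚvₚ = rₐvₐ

Convert to SI: rₚ = 500 Gm = 5e+11 m; rₐ = 4 Tm = 4e+12 m.
Conservation of angular momentum gives rₚvₚ = rₐvₐ, so vₚ/vₐ = rₐ/rₚ.
vₚ/vₐ = 4e+12 / 5e+11 ≈ 8.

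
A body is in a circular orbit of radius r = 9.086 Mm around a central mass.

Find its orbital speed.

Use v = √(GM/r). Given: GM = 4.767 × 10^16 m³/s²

Convert to SI: r = 9.086 Mm = 9.086e+06 m.
For a circular orbit, gravity supplies the centripetal force, so v = √(GM / r).
v = √(4.767e+16 / 9.086e+06) m/s ≈ 7.243e+04 m/s = 72.43 km/s.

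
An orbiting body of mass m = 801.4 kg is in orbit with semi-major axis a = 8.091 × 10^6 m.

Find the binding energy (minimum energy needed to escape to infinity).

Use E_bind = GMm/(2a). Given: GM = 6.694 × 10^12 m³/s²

Total orbital energy is E = −GMm/(2a); binding energy is E_bind = −E = GMm/(2a).
E_bind = 6.694e+12 · 801.4 / (2 · 8.091e+06) J ≈ 3.315e+08 J = 331.5 MJ.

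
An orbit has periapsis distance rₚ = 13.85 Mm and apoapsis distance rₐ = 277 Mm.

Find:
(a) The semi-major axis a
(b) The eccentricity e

Convert to SI: rₚ = 13.85 Mm = 1.385e+07 m; rₐ = 277 Mm = 2.77e+08 m.
(a) a = (rₚ + rₐ) / 2 = (1.385e+07 + 2.77e+08) / 2 ≈ 1.454e+08 m = 145.4 Mm.
(b) e = (rₐ − rₚ) / (rₐ + rₚ) = (2.77e+08 − 1.385e+07) / (2.77e+08 + 1.385e+07) ≈ 0.9048.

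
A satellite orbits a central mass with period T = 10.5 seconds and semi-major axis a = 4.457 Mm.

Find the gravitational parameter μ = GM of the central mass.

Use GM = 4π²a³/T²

Convert to SI: a = 4.457 Mm = 4.457e+06 m.
GM = 4π² · a³ / T².
GM = 4π² · (4.457e+06)³ / (10.5)² m³/s² ≈ 3.17e+19 m³/s² = 3.17 × 10^19 m³/s².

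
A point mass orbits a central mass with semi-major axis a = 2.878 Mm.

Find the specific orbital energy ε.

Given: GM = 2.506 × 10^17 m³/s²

Convert to SI: a = 2.878 Mm = 2.878e+06 m.
ε = −GM / (2a).
ε = −2.506e+17 / (2 · 2.878e+06) J/kg ≈ -4.354e+10 J/kg = -43.54 GJ/kg.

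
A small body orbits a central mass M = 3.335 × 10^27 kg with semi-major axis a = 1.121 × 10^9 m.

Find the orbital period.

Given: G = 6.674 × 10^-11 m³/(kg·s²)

GM = G · M = 6.674e-11 · 3.335e+27 = 2.22578e+17 m³/s².
Kepler's third law: T = 2π √(a³ / GM).
Substituting a = 1.121e+09 m and GM = 2.22578e+17 m³/s²:
T = 2π √((1.121e+09)³ / 2.22578e+17) s
T ≈ 4.999e+05 s = 5.785 days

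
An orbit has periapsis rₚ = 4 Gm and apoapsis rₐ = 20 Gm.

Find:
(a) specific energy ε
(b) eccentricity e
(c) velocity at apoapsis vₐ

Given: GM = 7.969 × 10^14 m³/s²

Convert to SI: rₚ = 4 Gm = 4e+09 m; rₐ = 20 Gm = 2e+10 m.
(a) With a = (rₚ + rₐ)/2 = 1.2e+10 m, ε = −GM/(2a) = −7.969e+14/(2 · 1.2e+10) J/kg ≈ -3.32e+04 J/kg
(b) e = (rₐ − rₚ)/(rₐ + rₚ) = (2e+10 − 4e+09)/(2e+10 + 4e+09) ≈ 0.6667
(c) With a = (rₚ + rₐ)/2 = 1.2e+10 m, vₐ = √(GM (2/rₐ − 1/a)) = √(7.969e+14 · (2/2e+10 − 1/1.2e+10)) m/s ≈ 115.2 m/s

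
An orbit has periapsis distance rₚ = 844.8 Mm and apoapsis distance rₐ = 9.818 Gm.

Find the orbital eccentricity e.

Convert to SI: rₚ = 844.8 Mm = 8.448e+08 m; rₐ = 9.818 Gm = 9.818e+09 m.
e = (rₐ − rₚ) / (rₐ + rₚ).
e = (9.818e+09 − 8.448e+08) / (9.818e+09 + 8.448e+08) = 8.9732e+09 / 1.06628e+10 ≈ 0.8415.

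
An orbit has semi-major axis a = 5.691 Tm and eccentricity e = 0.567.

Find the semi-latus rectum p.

Convert to SI: a = 5.691 Tm = 5.691e+12 m.
p = a (1 − e²).
p = 5.691e+12 · (1 − (0.567)²) = 5.691e+12 · 0.678511 ≈ 3.861e+12 m = 3.861 Tm.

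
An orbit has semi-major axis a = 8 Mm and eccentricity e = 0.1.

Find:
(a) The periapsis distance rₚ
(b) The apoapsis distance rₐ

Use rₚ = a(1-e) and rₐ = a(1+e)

Convert to SI: a = 8 Mm = 8e+06 m.
(a) rₚ = a(1 − e) = 8e+06 · (1 − 0.1) = 8e+06 · 0.9 ≈ 7.2e+06 m = 7.2 Mm.
(b) rₐ = a(1 + e) = 8e+06 · (1 + 0.1) = 8e+06 · 1.1 ≈ 8.8e+06 m = 8.8 Mm.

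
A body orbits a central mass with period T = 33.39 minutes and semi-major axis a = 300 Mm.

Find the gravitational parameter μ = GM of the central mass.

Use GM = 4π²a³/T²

Convert to SI: T = 33.39 minutes = 2003.4 s; a = 300 Mm = 3e+08 m.
GM = 4π² · a³ / T².
GM = 4π² · (3e+08)³ / (2003.4)² m³/s² ≈ 2.656e+20 m³/s² = 2.656 × 10^20 m³/s².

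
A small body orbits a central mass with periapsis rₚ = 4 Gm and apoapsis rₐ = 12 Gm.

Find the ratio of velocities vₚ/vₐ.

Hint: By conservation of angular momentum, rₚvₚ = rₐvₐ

Convert to SI: rₚ = 4 Gm = 4e+09 m; rₐ = 12 Gm = 1.2e+10 m.
Conservation of angular momentum gives rₚvₚ = rₐvₐ, so vₚ/vₐ = rₐ/rₚ.
vₚ/vₐ = 1.2e+10 / 4e+09 ≈ 3.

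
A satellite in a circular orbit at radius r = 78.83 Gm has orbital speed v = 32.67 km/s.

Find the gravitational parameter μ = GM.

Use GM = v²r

Convert to SI: r = 78.83 Gm = 7.883e+10 m; v = 32.67 km/s = 32670 m/s.
For a circular orbit v² = GM/r, so GM = v² · r.
GM = (32670)² · 7.883e+10 m³/s² ≈ 8.414e+19 m³/s² = 8.414 × 10^19 m³/s².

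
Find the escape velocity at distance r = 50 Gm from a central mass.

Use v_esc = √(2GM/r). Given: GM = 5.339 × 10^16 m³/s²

Convert to SI: r = 50 Gm = 5e+10 m.
Escape velocity comes from setting total energy to zero: ½v² − GM/r = 0 ⇒ v_esc = √(2GM / r).
v_esc = √(2 · 5.339e+16 / 5e+10) m/s ≈ 1461 m/s = 1.461 km/s.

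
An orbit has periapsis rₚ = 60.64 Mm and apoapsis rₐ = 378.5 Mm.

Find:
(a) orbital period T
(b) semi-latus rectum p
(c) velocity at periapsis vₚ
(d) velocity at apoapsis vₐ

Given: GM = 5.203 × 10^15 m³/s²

Convert to SI: rₚ = 60.64 Mm = 6.064e+07 m; rₐ = 378.5 Mm = 3.785e+08 m.
(a) With a = (rₚ + rₐ)/2 = 2.1957e+08 m, T = 2π √(a³/GM) = 2π √((2.1957e+08)³/5.203e+15) s ≈ 2.834e+05 s
(b) From a = (rₚ + rₐ)/2 = 2.1957e+08 m and e = (rₐ − rₚ)/(rₐ + rₚ) = 0.723824, p = a(1 − e²) = 2.1957e+08 · (1 − (0.723824)²) ≈ 1.045e+08 m
(c) With a = (rₚ + rₐ)/2 = 2.1957e+08 m, vₚ = √(GM (2/rₚ − 1/a)) = √(5.203e+15 · (2/6.064e+07 − 1/2.1957e+08)) m/s ≈ 1.216e+04 m/s
(d) With a = (rₚ + rₐ)/2 = 2.1957e+08 m, vₐ = √(GM (2/rₐ − 1/a)) = √(5.203e+15 · (2/3.785e+08 − 1/2.1957e+08)) m/s ≈ 1948 m/s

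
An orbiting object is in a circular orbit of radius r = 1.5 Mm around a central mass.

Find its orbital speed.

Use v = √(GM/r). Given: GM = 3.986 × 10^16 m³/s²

Convert to SI: r = 1.5 Mm = 1.5e+06 m.
For a circular orbit, gravity supplies the centripetal force, so v = √(GM / r).
v = √(3.986e+16 / 1.5e+06) m/s ≈ 1.63e+05 m/s = 163 km/s.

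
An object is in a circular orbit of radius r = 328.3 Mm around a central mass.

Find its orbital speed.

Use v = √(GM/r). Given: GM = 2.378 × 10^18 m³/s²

Convert to SI: r = 328.3 Mm = 3.283e+08 m.
For a circular orbit, gravity supplies the centripetal force, so v = √(GM / r).
v = √(2.378e+18 / 3.283e+08) m/s ≈ 8.511e+04 m/s = 85.11 km/s.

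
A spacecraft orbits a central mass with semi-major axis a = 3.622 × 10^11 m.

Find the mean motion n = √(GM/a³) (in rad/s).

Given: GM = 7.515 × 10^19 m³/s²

n = √(GM / a³).
n = √(7.515e+19 / (3.622e+11)³) rad/s ≈ 3.977e-08 rad/s.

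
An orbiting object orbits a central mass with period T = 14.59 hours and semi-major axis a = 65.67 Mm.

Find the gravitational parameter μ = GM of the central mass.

Convert to SI: T = 14.59 hours = 52524 s; a = 65.67 Mm = 6.567e+07 m.
GM = 4π² · a³ / T².
GM = 4π² · (6.567e+07)³ / (52524)² m³/s² ≈ 4.053e+15 m³/s² = 4.053 × 10^15 m³/s².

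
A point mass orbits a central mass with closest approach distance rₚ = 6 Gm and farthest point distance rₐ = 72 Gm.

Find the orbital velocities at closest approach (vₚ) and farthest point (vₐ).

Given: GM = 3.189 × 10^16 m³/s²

Convert to SI: rₚ = 6 Gm = 6e+09 m; rₐ = 72 Gm = 7.2e+10 m.
Use the vis-viva equation v² = GM(2/r − 1/a) with a = (rₚ + rₐ)/2 = (6e+09 + 7.2e+10)/2 = 3.9e+10 m.
vₚ = √(GM · (2/rₚ − 1/a)) = √(3.189e+16 · (2/6e+09 − 1/3.9e+10)) m/s ≈ 3132 m/s = 3.132 km/s.
vₐ = √(GM · (2/rₐ − 1/a)) = √(3.189e+16 · (2/7.2e+10 − 1/3.9e+10)) m/s ≈ 261 m/s = 261 m/s.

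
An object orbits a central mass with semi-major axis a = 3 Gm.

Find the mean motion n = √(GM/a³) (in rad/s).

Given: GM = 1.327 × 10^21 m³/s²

Convert to SI: a = 3 Gm = 3e+09 m.
n = √(GM / a³).
n = √(1.327e+21 / (3e+09)³) rad/s ≈ 0.0002217 rad/s.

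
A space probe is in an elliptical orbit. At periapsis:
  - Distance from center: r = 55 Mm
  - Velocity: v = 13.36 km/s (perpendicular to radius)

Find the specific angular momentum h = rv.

Convert to SI: r = 55 Mm = 5.5e+07 m; v = 13.36 km/s = 13360 m/s.
With v perpendicular to r, h = r · v.
h = 5.5e+07 · 13360 m²/s ≈ 7.348e+11 m²/s.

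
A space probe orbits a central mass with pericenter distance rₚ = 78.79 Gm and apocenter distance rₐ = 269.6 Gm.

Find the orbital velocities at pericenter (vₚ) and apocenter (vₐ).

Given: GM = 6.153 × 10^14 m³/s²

Convert to SI: rₚ = 78.79 Gm = 7.879e+10 m; rₐ = 269.6 Gm = 2.696e+11 m.
Use the vis-viva equation v² = GM(2/r − 1/a) with a = (rₚ + rₐ)/2 = (7.879e+10 + 2.696e+11)/2 = 1.74195e+11 m.
vₚ = √(GM · (2/rₚ − 1/a)) = √(6.153e+14 · (2/7.879e+10 − 1/1.74195e+11)) m/s ≈ 109.9 m/s = 109.9 m/s.
vₐ = √(GM · (2/rₐ − 1/a)) = √(6.153e+14 · (2/2.696e+11 − 1/1.74195e+11)) m/s ≈ 32.13 m/s = 32.13 m/s.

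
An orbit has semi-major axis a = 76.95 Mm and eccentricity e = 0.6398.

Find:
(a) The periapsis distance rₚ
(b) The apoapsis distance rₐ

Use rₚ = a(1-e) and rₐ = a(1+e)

Convert to SI: a = 76.95 Mm = 7.695e+07 m.
(a) rₚ = a(1 − e) = 7.695e+07 · (1 − 0.6398) = 7.695e+07 · 0.3602 ≈ 2.772e+07 m = 27.72 Mm.
(b) rₐ = a(1 + e) = 7.695e+07 · (1 + 0.6398) = 7.695e+07 · 1.6398 ≈ 1.262e+08 m = 126.2 Mm.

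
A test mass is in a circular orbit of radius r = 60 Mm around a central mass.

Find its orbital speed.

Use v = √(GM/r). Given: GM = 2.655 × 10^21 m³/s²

Convert to SI: r = 60 Mm = 6e+07 m.
For a circular orbit, gravity supplies the centripetal force, so v = √(GM / r).
v = √(2.655e+21 / 6e+07) m/s ≈ 6.652e+06 m/s = 6652 km/s.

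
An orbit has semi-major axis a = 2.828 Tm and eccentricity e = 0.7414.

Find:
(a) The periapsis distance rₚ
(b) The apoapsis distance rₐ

Convert to SI: a = 2.828 Tm = 2.828e+12 m.
(a) rₚ = a(1 − e) = 2.828e+12 · (1 − 0.7414) = 2.828e+12 · 0.2586 ≈ 7.313e+11 m = 731.3 Gm.
(b) rₐ = a(1 + e) = 2.828e+12 · (1 + 0.7414) = 2.828e+12 · 1.7414 ≈ 4.925e+12 m = 4.925 Tm.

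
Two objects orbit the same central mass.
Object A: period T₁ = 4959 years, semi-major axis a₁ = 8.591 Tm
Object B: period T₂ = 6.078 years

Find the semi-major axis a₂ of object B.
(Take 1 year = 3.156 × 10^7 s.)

Convert to SI: T₁ = 4959 years = 1.56506e+11 s; a₁ = 8.591 Tm = 8.591e+12 m; T₂ = 6.078 years = 1.91822e+08 s.
Kepler's third law: (T₁/T₂)² = (a₁/a₂)³ ⇒ a₂ = a₁ · (T₂/T₁)^(2/3).
T₂/T₁ = 1.91822e+08 / 1.56506e+11 = 0.00122565.
a₂ = 8.591e+12 · (0.00122565)^(2/3) m ≈ 9.839e+10 m = 98.39 Gm.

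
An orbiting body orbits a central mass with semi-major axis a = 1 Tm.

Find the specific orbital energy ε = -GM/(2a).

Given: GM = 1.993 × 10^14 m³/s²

Convert to SI: a = 1 Tm = 1e+12 m.
ε = −GM / (2a).
ε = −1.993e+14 / (2 · 1e+12) J/kg ≈ -99.65 J/kg = -99.65 J/kg.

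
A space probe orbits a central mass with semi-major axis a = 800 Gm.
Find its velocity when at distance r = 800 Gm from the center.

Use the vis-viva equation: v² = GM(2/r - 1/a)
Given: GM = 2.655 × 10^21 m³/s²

Convert to SI: a = 800 Gm = 8e+11 m; r = 800 Gm = 8e+11 m.
Vis-viva: v = √(GM · (2/r − 1/a)).
2/r − 1/a = 2/8e+11 − 1/8e+11 = 1.25e-12 m⁻¹.
v = √(2.655e+21 · 1.25e-12) m/s ≈ 5.761e+04 m/s = 57.61 km/s.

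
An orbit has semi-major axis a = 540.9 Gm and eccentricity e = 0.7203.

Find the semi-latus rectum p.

Convert to SI: a = 540.9 Gm = 5.409e+11 m.
p = a (1 − e²).
p = 5.409e+11 · (1 − (0.7203)²) = 5.409e+11 · 0.481168 ≈ 2.603e+11 m = 260.3 Gm.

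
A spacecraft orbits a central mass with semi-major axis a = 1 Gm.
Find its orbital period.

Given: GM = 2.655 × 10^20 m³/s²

Convert to SI: a = 1 Gm = 1e+09 m.
Kepler's third law: T = 2π √(a³ / GM).
Substituting a = 1e+09 m and GM = 2.655e+20 m³/s²:
T = 2π √((1e+09)³ / 2.655e+20) s
T ≈ 1.219e+04 s = 3.387 hours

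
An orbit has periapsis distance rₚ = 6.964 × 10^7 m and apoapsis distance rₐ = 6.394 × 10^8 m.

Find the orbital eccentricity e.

e = (rₐ − rₚ) / (rₐ + rₚ).
e = (6.394e+08 − 6.964e+07) / (6.394e+08 + 6.964e+07) = 5.6976e+08 / 7.0904e+08 ≈ 0.8036.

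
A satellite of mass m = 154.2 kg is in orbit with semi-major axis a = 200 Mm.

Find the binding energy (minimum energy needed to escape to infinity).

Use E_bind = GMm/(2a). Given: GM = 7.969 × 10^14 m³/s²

Convert to SI: a = 200 Mm = 2e+08 m.
Total orbital energy is E = −GMm/(2a); binding energy is E_bind = −E = GMm/(2a).
E_bind = 7.969e+14 · 154.2 / (2 · 2e+08) J ≈ 3.072e+08 J = 307.2 MJ.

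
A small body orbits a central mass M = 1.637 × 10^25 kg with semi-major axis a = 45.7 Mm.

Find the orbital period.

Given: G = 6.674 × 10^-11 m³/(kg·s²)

Convert to SI: a = 45.7 Mm = 4.57e+07 m.
GM = G · M = 6.674e-11 · 1.637e+25 = 1.09253e+15 m³/s².
Kepler's third law: T = 2π √(a³ / GM).
Substituting a = 4.57e+07 m and GM = 1.09253e+15 m³/s²:
T = 2π √((4.57e+07)³ / 1.09253e+15) s
T ≈ 5.873e+04 s = 16.31 hours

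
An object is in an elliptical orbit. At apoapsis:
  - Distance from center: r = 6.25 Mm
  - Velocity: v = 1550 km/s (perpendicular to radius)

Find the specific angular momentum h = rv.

Convert to SI: r = 6.25 Mm = 6.25e+06 m; v = 1550 km/s = 1.55e+06 m/s.
With v perpendicular to r, h = r · v.
h = 6.25e+06 · 1.55e+06 m²/s ≈ 9.688e+12 m²/s.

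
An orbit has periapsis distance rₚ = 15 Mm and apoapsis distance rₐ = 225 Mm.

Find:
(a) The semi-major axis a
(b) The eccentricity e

Convert to SI: rₚ = 15 Mm = 1.5e+07 m; rₐ = 225 Mm = 2.25e+08 m.
(a) a = (rₚ + rₐ) / 2 = (1.5e+07 + 2.25e+08) / 2 ≈ 1.2e+08 m = 120 Mm.
(b) e = (rₐ − rₚ) / (rₐ + rₚ) = (2.25e+08 − 1.5e+07) / (2.25e+08 + 1.5e+07) ≈ 0.875.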